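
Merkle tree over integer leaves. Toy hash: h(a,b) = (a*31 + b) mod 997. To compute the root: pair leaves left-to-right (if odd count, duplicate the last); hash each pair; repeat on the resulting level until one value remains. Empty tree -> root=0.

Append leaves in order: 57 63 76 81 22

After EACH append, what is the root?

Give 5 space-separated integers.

Answer: 57 833 339 344 291

Derivation:
After append 57 (leaves=[57]):
  L0: [57]
  root=57
After append 63 (leaves=[57, 63]):
  L0: [57, 63]
  L1: h(57,63)=(57*31+63)%997=833 -> [833]
  root=833
After append 76 (leaves=[57, 63, 76]):
  L0: [57, 63, 76]
  L1: h(57,63)=(57*31+63)%997=833 h(76,76)=(76*31+76)%997=438 -> [833, 438]
  L2: h(833,438)=(833*31+438)%997=339 -> [339]
  root=339
After append 81 (leaves=[57, 63, 76, 81]):
  L0: [57, 63, 76, 81]
  L1: h(57,63)=(57*31+63)%997=833 h(76,81)=(76*31+81)%997=443 -> [833, 443]
  L2: h(833,443)=(833*31+443)%997=344 -> [344]
  root=344
After append 22 (leaves=[57, 63, 76, 81, 22]):
  L0: [57, 63, 76, 81, 22]
  L1: h(57,63)=(57*31+63)%997=833 h(76,81)=(76*31+81)%997=443 h(22,22)=(22*31+22)%997=704 -> [833, 443, 704]
  L2: h(833,443)=(833*31+443)%997=344 h(704,704)=(704*31+704)%997=594 -> [344, 594]
  L3: h(344,594)=(344*31+594)%997=291 -> [291]
  root=291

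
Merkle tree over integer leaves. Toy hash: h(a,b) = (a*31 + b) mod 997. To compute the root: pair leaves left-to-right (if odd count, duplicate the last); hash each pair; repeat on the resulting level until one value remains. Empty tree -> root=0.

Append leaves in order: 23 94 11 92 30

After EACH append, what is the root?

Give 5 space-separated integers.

After append 23 (leaves=[23]):
  L0: [23]
  root=23
After append 94 (leaves=[23, 94]):
  L0: [23, 94]
  L1: h(23,94)=(23*31+94)%997=807 -> [807]
  root=807
After append 11 (leaves=[23, 94, 11]):
  L0: [23, 94, 11]
  L1: h(23,94)=(23*31+94)%997=807 h(11,11)=(11*31+11)%997=352 -> [807, 352]
  L2: h(807,352)=(807*31+352)%997=444 -> [444]
  root=444
After append 92 (leaves=[23, 94, 11, 92]):
  L0: [23, 94, 11, 92]
  L1: h(23,94)=(23*31+94)%997=807 h(11,92)=(11*31+92)%997=433 -> [807, 433]
  L2: h(807,433)=(807*31+433)%997=525 -> [525]
  root=525
After append 30 (leaves=[23, 94, 11, 92, 30]):
  L0: [23, 94, 11, 92, 30]
  L1: h(23,94)=(23*31+94)%997=807 h(11,92)=(11*31+92)%997=433 h(30,30)=(30*31+30)%997=960 -> [807, 433, 960]
  L2: h(807,433)=(807*31+433)%997=525 h(960,960)=(960*31+960)%997=810 -> [525, 810]
  L3: h(525,810)=(525*31+810)%997=136 -> [136]
  root=136

Answer: 23 807 444 525 136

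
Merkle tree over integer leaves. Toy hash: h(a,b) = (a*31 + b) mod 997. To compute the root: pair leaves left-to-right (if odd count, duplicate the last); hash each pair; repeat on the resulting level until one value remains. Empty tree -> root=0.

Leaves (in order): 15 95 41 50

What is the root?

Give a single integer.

L0: [15, 95, 41, 50]
L1: h(15,95)=(15*31+95)%997=560 h(41,50)=(41*31+50)%997=324 -> [560, 324]
L2: h(560,324)=(560*31+324)%997=735 -> [735]

Answer: 735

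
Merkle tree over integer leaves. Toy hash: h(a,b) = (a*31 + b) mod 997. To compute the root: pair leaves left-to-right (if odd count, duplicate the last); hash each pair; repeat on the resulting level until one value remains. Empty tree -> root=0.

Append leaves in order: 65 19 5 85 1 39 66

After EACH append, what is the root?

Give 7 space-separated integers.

Answer: 65 40 403 483 45 264 312

Derivation:
After append 65 (leaves=[65]):
  L0: [65]
  root=65
After append 19 (leaves=[65, 19]):
  L0: [65, 19]
  L1: h(65,19)=(65*31+19)%997=40 -> [40]
  root=40
After append 5 (leaves=[65, 19, 5]):
  L0: [65, 19, 5]
  L1: h(65,19)=(65*31+19)%997=40 h(5,5)=(5*31+5)%997=160 -> [40, 160]
  L2: h(40,160)=(40*31+160)%997=403 -> [403]
  root=403
After append 85 (leaves=[65, 19, 5, 85]):
  L0: [65, 19, 5, 85]
  L1: h(65,19)=(65*31+19)%997=40 h(5,85)=(5*31+85)%997=240 -> [40, 240]
  L2: h(40,240)=(40*31+240)%997=483 -> [483]
  root=483
After append 1 (leaves=[65, 19, 5, 85, 1]):
  L0: [65, 19, 5, 85, 1]
  L1: h(65,19)=(65*31+19)%997=40 h(5,85)=(5*31+85)%997=240 h(1,1)=(1*31+1)%997=32 -> [40, 240, 32]
  L2: h(40,240)=(40*31+240)%997=483 h(32,32)=(32*31+32)%997=27 -> [483, 27]
  L3: h(483,27)=(483*31+27)%997=45 -> [45]
  root=45
After append 39 (leaves=[65, 19, 5, 85, 1, 39]):
  L0: [65, 19, 5, 85, 1, 39]
  L1: h(65,19)=(65*31+19)%997=40 h(5,85)=(5*31+85)%997=240 h(1,39)=(1*31+39)%997=70 -> [40, 240, 70]
  L2: h(40,240)=(40*31+240)%997=483 h(70,70)=(70*31+70)%997=246 -> [483, 246]
  L3: h(483,246)=(483*31+246)%997=264 -> [264]
  root=264
After append 66 (leaves=[65, 19, 5, 85, 1, 39, 66]):
  L0: [65, 19, 5, 85, 1, 39, 66]
  L1: h(65,19)=(65*31+19)%997=40 h(5,85)=(5*31+85)%997=240 h(1,39)=(1*31+39)%997=70 h(66,66)=(66*31+66)%997=118 -> [40, 240, 70, 118]
  L2: h(40,240)=(40*31+240)%997=483 h(70,118)=(70*31+118)%997=294 -> [483, 294]
  L3: h(483,294)=(483*31+294)%997=312 -> [312]
  root=312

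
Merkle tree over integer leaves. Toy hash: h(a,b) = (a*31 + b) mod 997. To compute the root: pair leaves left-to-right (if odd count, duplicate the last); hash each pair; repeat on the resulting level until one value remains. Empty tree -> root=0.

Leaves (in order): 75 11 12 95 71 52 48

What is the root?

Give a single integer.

Answer: 763

Derivation:
L0: [75, 11, 12, 95, 71, 52, 48]
L1: h(75,11)=(75*31+11)%997=342 h(12,95)=(12*31+95)%997=467 h(71,52)=(71*31+52)%997=259 h(48,48)=(48*31+48)%997=539 -> [342, 467, 259, 539]
L2: h(342,467)=(342*31+467)%997=102 h(259,539)=(259*31+539)%997=592 -> [102, 592]
L3: h(102,592)=(102*31+592)%997=763 -> [763]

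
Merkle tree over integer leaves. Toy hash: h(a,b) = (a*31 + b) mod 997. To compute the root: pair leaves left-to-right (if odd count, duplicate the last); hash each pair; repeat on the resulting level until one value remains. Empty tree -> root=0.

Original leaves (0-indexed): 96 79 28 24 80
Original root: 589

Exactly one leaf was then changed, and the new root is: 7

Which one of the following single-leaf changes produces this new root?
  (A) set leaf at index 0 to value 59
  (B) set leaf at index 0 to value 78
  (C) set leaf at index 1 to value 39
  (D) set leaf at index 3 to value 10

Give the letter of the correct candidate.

Answer: A

Derivation:
Original leaves: [96, 79, 28, 24, 80]
Target new root: 7
Try each candidate change and compute the resulting root:
Candidate A: set leaf[0] = 59 -> leaves = [59, 79, 28, 24, 80]
  L0: [59, 79, 28, 24, 80]
  L1: h(59,79)=(59*31+79)%997=911 h(28,24)=(28*31+24)%997=892 h(80,80)=(80*31+80)%997=566 -> [911, 892, 566]
  L2: h(911,892)=(911*31+892)%997=220 h(566,566)=(566*31+566)%997=166 -> [220, 166]
  L3: h(220,166)=(220*31+166)%997=7 -> [7]
  root = 7 == target 7  ** MATCH **
Candidate B: set leaf[0] = 78 -> leaves = [78, 79, 28, 24, 80]
  L0: [78, 79, 28, 24, 80]
  L1: h(78,79)=(78*31+79)%997=503 h(28,24)=(28*31+24)%997=892 h(80,80)=(80*31+80)%997=566 -> [503, 892, 566]
  L2: h(503,892)=(503*31+892)%997=533 h(566,566)=(566*31+566)%997=166 -> [533, 166]
  L3: h(533,166)=(533*31+166)%997=737 -> [737]
  root = 737 != target 7
Candidate C: set leaf[1] = 39 -> leaves = [96, 39, 28, 24, 80]
  L0: [96, 39, 28, 24, 80]
  L1: h(96,39)=(96*31+39)%997=24 h(28,24)=(28*31+24)%997=892 h(80,80)=(80*31+80)%997=566 -> [24, 892, 566]
  L2: h(24,892)=(24*31+892)%997=639 h(566,566)=(566*31+566)%997=166 -> [639, 166]
  L3: h(639,166)=(639*31+166)%997=35 -> [35]
  root = 35 != target 7
Candidate D: set leaf[3] = 10 -> leaves = [96, 79, 28, 10, 80]
  L0: [96, 79, 28, 10, 80]
  L1: h(96,79)=(96*31+79)%997=64 h(28,10)=(28*31+10)%997=878 h(80,80)=(80*31+80)%997=566 -> [64, 878, 566]
  L2: h(64,878)=(64*31+878)%997=868 h(566,566)=(566*31+566)%997=166 -> [868, 166]
  L3: h(868,166)=(868*31+166)%997=155 -> [155]
  root = 155 != target 7
Candidate A produces the target root.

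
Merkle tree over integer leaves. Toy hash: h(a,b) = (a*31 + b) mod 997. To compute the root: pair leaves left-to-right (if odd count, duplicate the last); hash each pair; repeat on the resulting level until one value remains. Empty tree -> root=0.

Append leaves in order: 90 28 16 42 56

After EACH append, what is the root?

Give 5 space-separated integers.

After append 90 (leaves=[90]):
  L0: [90]
  root=90
After append 28 (leaves=[90, 28]):
  L0: [90, 28]
  L1: h(90,28)=(90*31+28)%997=824 -> [824]
  root=824
After append 16 (leaves=[90, 28, 16]):
  L0: [90, 28, 16]
  L1: h(90,28)=(90*31+28)%997=824 h(16,16)=(16*31+16)%997=512 -> [824, 512]
  L2: h(824,512)=(824*31+512)%997=134 -> [134]
  root=134
After append 42 (leaves=[90, 28, 16, 42]):
  L0: [90, 28, 16, 42]
  L1: h(90,28)=(90*31+28)%997=824 h(16,42)=(16*31+42)%997=538 -> [824, 538]
  L2: h(824,538)=(824*31+538)%997=160 -> [160]
  root=160
After append 56 (leaves=[90, 28, 16, 42, 56]):
  L0: [90, 28, 16, 42, 56]
  L1: h(90,28)=(90*31+28)%997=824 h(16,42)=(16*31+42)%997=538 h(56,56)=(56*31+56)%997=795 -> [824, 538, 795]
  L2: h(824,538)=(824*31+538)%997=160 h(795,795)=(795*31+795)%997=515 -> [160, 515]
  L3: h(160,515)=(160*31+515)%997=490 -> [490]
  root=490

Answer: 90 824 134 160 490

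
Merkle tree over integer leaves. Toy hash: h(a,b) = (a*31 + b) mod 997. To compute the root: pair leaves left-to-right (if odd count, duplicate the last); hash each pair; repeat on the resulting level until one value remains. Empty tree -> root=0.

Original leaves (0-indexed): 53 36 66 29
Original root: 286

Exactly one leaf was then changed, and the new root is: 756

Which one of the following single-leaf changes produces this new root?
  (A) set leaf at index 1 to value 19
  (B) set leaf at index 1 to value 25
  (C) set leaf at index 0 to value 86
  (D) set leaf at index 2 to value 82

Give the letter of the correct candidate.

Answer: A

Derivation:
Original leaves: [53, 36, 66, 29]
Target new root: 756
Try each candidate change and compute the resulting root:
Candidate A: set leaf[1] = 19 -> leaves = [53, 19, 66, 29]
  L0: [53, 19, 66, 29]
  L1: h(53,19)=(53*31+19)%997=665 h(66,29)=(66*31+29)%997=81 -> [665, 81]
  L2: h(665,81)=(665*31+81)%997=756 -> [756]
  root = 756 == target 756  ** MATCH **
Candidate B: set leaf[1] = 25 -> leaves = [53, 25, 66, 29]
  L0: [53, 25, 66, 29]
  L1: h(53,25)=(53*31+25)%997=671 h(66,29)=(66*31+29)%997=81 -> [671, 81]
  L2: h(671,81)=(671*31+81)%997=942 -> [942]
  root = 942 != target 756
Candidate C: set leaf[0] = 86 -> leaves = [86, 36, 66, 29]
  L0: [86, 36, 66, 29]
  L1: h(86,36)=(86*31+36)%997=708 h(66,29)=(66*31+29)%997=81 -> [708, 81]
  L2: h(708,81)=(708*31+81)%997=95 -> [95]
  root = 95 != target 756
Candidate D: set leaf[2] = 82 -> leaves = [53, 36, 82, 29]
  L0: [53, 36, 82, 29]
  L1: h(53,36)=(53*31+36)%997=682 h(82,29)=(82*31+29)%997=577 -> [682, 577]
  L2: h(682,577)=(682*31+577)%997=782 -> [782]
  root = 782 != target 756
Candidate A produces the target root.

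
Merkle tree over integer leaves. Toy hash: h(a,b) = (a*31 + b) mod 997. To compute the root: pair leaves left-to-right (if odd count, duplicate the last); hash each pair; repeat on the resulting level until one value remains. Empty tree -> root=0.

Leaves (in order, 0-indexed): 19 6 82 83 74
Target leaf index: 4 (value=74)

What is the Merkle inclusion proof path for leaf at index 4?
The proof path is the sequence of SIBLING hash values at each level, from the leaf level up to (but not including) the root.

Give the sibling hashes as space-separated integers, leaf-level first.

Answer: 74 374 133

Derivation:
L0 (leaves): [19, 6, 82, 83, 74], target index=4
L1: h(19,6)=(19*31+6)%997=595 [pair 0] h(82,83)=(82*31+83)%997=631 [pair 1] h(74,74)=(74*31+74)%997=374 [pair 2] -> [595, 631, 374]
  Sibling for proof at L0: 74
L2: h(595,631)=(595*31+631)%997=133 [pair 0] h(374,374)=(374*31+374)%997=4 [pair 1] -> [133, 4]
  Sibling for proof at L1: 374
L3: h(133,4)=(133*31+4)%997=139 [pair 0] -> [139]
  Sibling for proof at L2: 133
Root: 139
Proof path (sibling hashes from leaf to root): [74, 374, 133]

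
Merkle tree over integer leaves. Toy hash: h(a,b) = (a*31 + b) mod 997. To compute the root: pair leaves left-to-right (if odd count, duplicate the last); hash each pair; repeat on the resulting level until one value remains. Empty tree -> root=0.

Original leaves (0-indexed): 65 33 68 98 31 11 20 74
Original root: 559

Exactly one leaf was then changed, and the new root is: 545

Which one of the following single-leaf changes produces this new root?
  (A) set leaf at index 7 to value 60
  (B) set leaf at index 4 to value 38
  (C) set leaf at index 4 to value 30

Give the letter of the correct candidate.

Original leaves: [65, 33, 68, 98, 31, 11, 20, 74]
Target new root: 545
Try each candidate change and compute the resulting root:
Candidate A: set leaf[7] = 60 -> leaves = [65, 33, 68, 98, 31, 11, 20, 60]
  L0: [65, 33, 68, 98, 31, 11, 20, 60]
  L1: h(65,33)=(65*31+33)%997=54 h(68,98)=(68*31+98)%997=212 h(31,11)=(31*31+11)%997=972 h(20,60)=(20*31+60)%997=680 -> [54, 212, 972, 680]
  L2: h(54,212)=(54*31+212)%997=889 h(972,680)=(972*31+680)%997=902 -> [889, 902]
  L3: h(889,902)=(889*31+902)%997=545 -> [545]
  root = 545 == target 545  ** MATCH **
Candidate B: set leaf[4] = 38 -> leaves = [65, 33, 68, 98, 38, 11, 20, 74]
  L0: [65, 33, 68, 98, 38, 11, 20, 74]
  L1: h(65,33)=(65*31+33)%997=54 h(68,98)=(68*31+98)%997=212 h(38,11)=(38*31+11)%997=192 h(20,74)=(20*31+74)%997=694 -> [54, 212, 192, 694]
  L2: h(54,212)=(54*31+212)%997=889 h(192,694)=(192*31+694)%997=664 -> [889, 664]
  L3: h(889,664)=(889*31+664)%997=307 -> [307]
  root = 307 != target 545
Candidate C: set leaf[4] = 30 -> leaves = [65, 33, 68, 98, 30, 11, 20, 74]
  L0: [65, 33, 68, 98, 30, 11, 20, 74]
  L1: h(65,33)=(65*31+33)%997=54 h(68,98)=(68*31+98)%997=212 h(30,11)=(30*31+11)%997=941 h(20,74)=(20*31+74)%997=694 -> [54, 212, 941, 694]
  L2: h(54,212)=(54*31+212)%997=889 h(941,694)=(941*31+694)%997=952 -> [889, 952]
  L3: h(889,952)=(889*31+952)%997=595 -> [595]
  root = 595 != target 545
Candidate A produces the target root.

Answer: A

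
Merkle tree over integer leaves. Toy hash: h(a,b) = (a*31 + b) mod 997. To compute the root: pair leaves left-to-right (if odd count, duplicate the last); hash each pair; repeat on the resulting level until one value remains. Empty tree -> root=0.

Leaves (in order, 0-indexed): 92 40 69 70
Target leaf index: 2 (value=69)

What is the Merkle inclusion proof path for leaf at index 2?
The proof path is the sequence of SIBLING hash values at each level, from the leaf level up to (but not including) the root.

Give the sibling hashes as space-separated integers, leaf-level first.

L0 (leaves): [92, 40, 69, 70], target index=2
L1: h(92,40)=(92*31+40)%997=898 [pair 0] h(69,70)=(69*31+70)%997=215 [pair 1] -> [898, 215]
  Sibling for proof at L0: 70
L2: h(898,215)=(898*31+215)%997=137 [pair 0] -> [137]
  Sibling for proof at L1: 898
Root: 137
Proof path (sibling hashes from leaf to root): [70, 898]

Answer: 70 898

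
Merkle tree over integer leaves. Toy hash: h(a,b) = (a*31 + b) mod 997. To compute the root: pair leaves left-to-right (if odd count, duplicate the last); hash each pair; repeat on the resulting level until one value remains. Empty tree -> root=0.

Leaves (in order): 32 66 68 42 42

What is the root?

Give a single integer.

Answer: 783

Derivation:
L0: [32, 66, 68, 42, 42]
L1: h(32,66)=(32*31+66)%997=61 h(68,42)=(68*31+42)%997=156 h(42,42)=(42*31+42)%997=347 -> [61, 156, 347]
L2: h(61,156)=(61*31+156)%997=53 h(347,347)=(347*31+347)%997=137 -> [53, 137]
L3: h(53,137)=(53*31+137)%997=783 -> [783]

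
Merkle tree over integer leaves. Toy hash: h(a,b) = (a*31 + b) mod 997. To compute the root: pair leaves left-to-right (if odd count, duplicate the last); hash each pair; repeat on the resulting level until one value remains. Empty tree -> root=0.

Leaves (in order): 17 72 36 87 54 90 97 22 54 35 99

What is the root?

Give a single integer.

Answer: 661

Derivation:
L0: [17, 72, 36, 87, 54, 90, 97, 22, 54, 35, 99]
L1: h(17,72)=(17*31+72)%997=599 h(36,87)=(36*31+87)%997=206 h(54,90)=(54*31+90)%997=767 h(97,22)=(97*31+22)%997=38 h(54,35)=(54*31+35)%997=712 h(99,99)=(99*31+99)%997=177 -> [599, 206, 767, 38, 712, 177]
L2: h(599,206)=(599*31+206)%997=829 h(767,38)=(767*31+38)%997=884 h(712,177)=(712*31+177)%997=315 -> [829, 884, 315]
L3: h(829,884)=(829*31+884)%997=661 h(315,315)=(315*31+315)%997=110 -> [661, 110]
L4: h(661,110)=(661*31+110)%997=661 -> [661]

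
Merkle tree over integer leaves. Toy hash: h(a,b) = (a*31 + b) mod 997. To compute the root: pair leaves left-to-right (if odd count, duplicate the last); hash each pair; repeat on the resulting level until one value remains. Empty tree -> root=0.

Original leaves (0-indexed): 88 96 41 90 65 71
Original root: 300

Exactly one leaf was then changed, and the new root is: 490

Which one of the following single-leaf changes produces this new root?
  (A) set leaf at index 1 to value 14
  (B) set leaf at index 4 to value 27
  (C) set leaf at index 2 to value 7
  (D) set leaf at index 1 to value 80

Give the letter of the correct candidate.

Original leaves: [88, 96, 41, 90, 65, 71]
Target new root: 490
Try each candidate change and compute the resulting root:
Candidate A: set leaf[1] = 14 -> leaves = [88, 14, 41, 90, 65, 71]
  L0: [88, 14, 41, 90, 65, 71]
  L1: h(88,14)=(88*31+14)%997=748 h(41,90)=(41*31+90)%997=364 h(65,71)=(65*31+71)%997=92 -> [748, 364, 92]
  L2: h(748,364)=(748*31+364)%997=621 h(92,92)=(92*31+92)%997=950 -> [621, 950]
  L3: h(621,950)=(621*31+950)%997=261 -> [261]
  root = 261 != target 490
Candidate B: set leaf[4] = 27 -> leaves = [88, 96, 41, 90, 27, 71]
  L0: [88, 96, 41, 90, 27, 71]
  L1: h(88,96)=(88*31+96)%997=830 h(41,90)=(41*31+90)%997=364 h(27,71)=(27*31+71)%997=908 -> [830, 364, 908]
  L2: h(830,364)=(830*31+364)%997=172 h(908,908)=(908*31+908)%997=143 -> [172, 143]
  L3: h(172,143)=(172*31+143)%997=490 -> [490]
  root = 490 == target 490  ** MATCH **
Candidate C: set leaf[2] = 7 -> leaves = [88, 96, 7, 90, 65, 71]
  L0: [88, 96, 7, 90, 65, 71]
  L1: h(88,96)=(88*31+96)%997=830 h(7,90)=(7*31+90)%997=307 h(65,71)=(65*31+71)%997=92 -> [830, 307, 92]
  L2: h(830,307)=(830*31+307)%997=115 h(92,92)=(92*31+92)%997=950 -> [115, 950]
  L3: h(115,950)=(115*31+950)%997=527 -> [527]
  root = 527 != target 490
Candidate D: set leaf[1] = 80 -> leaves = [88, 80, 41, 90, 65, 71]
  L0: [88, 80, 41, 90, 65, 71]
  L1: h(88,80)=(88*31+80)%997=814 h(41,90)=(41*31+90)%997=364 h(65,71)=(65*31+71)%997=92 -> [814, 364, 92]
  L2: h(814,364)=(814*31+364)%997=673 h(92,92)=(92*31+92)%997=950 -> [673, 950]
  L3: h(673,950)=(673*31+950)%997=876 -> [876]
  root = 876 != target 490
Candidate B produces the target root.

Answer: B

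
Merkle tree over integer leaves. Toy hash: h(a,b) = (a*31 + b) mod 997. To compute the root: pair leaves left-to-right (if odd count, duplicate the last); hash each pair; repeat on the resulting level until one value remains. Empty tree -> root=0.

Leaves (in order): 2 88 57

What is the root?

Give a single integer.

L0: [2, 88, 57]
L1: h(2,88)=(2*31+88)%997=150 h(57,57)=(57*31+57)%997=827 -> [150, 827]
L2: h(150,827)=(150*31+827)%997=492 -> [492]

Answer: 492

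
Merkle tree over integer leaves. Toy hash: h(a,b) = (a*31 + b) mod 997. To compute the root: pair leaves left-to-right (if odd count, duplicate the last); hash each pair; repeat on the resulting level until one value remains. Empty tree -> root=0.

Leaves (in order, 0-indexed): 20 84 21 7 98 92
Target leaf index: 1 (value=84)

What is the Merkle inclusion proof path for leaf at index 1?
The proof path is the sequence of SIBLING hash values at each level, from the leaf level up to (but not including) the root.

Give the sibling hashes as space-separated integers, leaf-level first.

Answer: 20 658 460

Derivation:
L0 (leaves): [20, 84, 21, 7, 98, 92], target index=1
L1: h(20,84)=(20*31+84)%997=704 [pair 0] h(21,7)=(21*31+7)%997=658 [pair 1] h(98,92)=(98*31+92)%997=139 [pair 2] -> [704, 658, 139]
  Sibling for proof at L0: 20
L2: h(704,658)=(704*31+658)%997=548 [pair 0] h(139,139)=(139*31+139)%997=460 [pair 1] -> [548, 460]
  Sibling for proof at L1: 658
L3: h(548,460)=(548*31+460)%997=499 [pair 0] -> [499]
  Sibling for proof at L2: 460
Root: 499
Proof path (sibling hashes from leaf to root): [20, 658, 460]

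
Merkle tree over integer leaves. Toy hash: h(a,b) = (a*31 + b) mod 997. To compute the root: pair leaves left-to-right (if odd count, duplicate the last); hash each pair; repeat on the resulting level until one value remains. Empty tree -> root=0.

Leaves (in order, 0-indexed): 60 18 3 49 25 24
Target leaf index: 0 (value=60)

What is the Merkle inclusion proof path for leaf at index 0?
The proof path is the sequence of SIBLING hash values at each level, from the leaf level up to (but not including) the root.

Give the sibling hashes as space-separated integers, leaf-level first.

Answer: 18 142 643

Derivation:
L0 (leaves): [60, 18, 3, 49, 25, 24], target index=0
L1: h(60,18)=(60*31+18)%997=881 [pair 0] h(3,49)=(3*31+49)%997=142 [pair 1] h(25,24)=(25*31+24)%997=799 [pair 2] -> [881, 142, 799]
  Sibling for proof at L0: 18
L2: h(881,142)=(881*31+142)%997=534 [pair 0] h(799,799)=(799*31+799)%997=643 [pair 1] -> [534, 643]
  Sibling for proof at L1: 142
L3: h(534,643)=(534*31+643)%997=248 [pair 0] -> [248]
  Sibling for proof at L2: 643
Root: 248
Proof path (sibling hashes from leaf to root): [18, 142, 643]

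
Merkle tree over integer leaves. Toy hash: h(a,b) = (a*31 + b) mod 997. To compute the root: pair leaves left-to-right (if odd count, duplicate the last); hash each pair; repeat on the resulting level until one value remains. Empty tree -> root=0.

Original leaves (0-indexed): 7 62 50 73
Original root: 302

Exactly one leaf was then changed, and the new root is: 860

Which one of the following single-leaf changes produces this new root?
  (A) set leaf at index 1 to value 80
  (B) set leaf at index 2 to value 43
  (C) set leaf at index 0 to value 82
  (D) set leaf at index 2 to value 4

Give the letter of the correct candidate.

Answer: A

Derivation:
Original leaves: [7, 62, 50, 73]
Target new root: 860
Try each candidate change and compute the resulting root:
Candidate A: set leaf[1] = 80 -> leaves = [7, 80, 50, 73]
  L0: [7, 80, 50, 73]
  L1: h(7,80)=(7*31+80)%997=297 h(50,73)=(50*31+73)%997=626 -> [297, 626]
  L2: h(297,626)=(297*31+626)%997=860 -> [860]
  root = 860 == target 860  ** MATCH **
Candidate B: set leaf[2] = 43 -> leaves = [7, 62, 43, 73]
  L0: [7, 62, 43, 73]
  L1: h(7,62)=(7*31+62)%997=279 h(43,73)=(43*31+73)%997=409 -> [279, 409]
  L2: h(279,409)=(279*31+409)%997=85 -> [85]
  root = 85 != target 860
Candidate C: set leaf[0] = 82 -> leaves = [82, 62, 50, 73]
  L0: [82, 62, 50, 73]
  L1: h(82,62)=(82*31+62)%997=610 h(50,73)=(50*31+73)%997=626 -> [610, 626]
  L2: h(610,626)=(610*31+626)%997=593 -> [593]
  root = 593 != target 860
Candidate D: set leaf[2] = 4 -> leaves = [7, 62, 4, 73]
  L0: [7, 62, 4, 73]
  L1: h(7,62)=(7*31+62)%997=279 h(4,73)=(4*31+73)%997=197 -> [279, 197]
  L2: h(279,197)=(279*31+197)%997=870 -> [870]
  root = 870 != target 860
Candidate A produces the target root.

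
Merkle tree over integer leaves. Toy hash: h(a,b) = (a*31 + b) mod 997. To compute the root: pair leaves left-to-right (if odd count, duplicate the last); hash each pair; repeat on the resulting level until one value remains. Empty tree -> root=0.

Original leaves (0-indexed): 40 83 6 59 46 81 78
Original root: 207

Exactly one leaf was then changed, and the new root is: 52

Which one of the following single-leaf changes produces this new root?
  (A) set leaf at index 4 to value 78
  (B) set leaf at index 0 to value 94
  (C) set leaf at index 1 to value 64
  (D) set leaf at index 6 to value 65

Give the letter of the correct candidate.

Answer: A

Derivation:
Original leaves: [40, 83, 6, 59, 46, 81, 78]
Target new root: 52
Try each candidate change and compute the resulting root:
Candidate A: set leaf[4] = 78 -> leaves = [40, 83, 6, 59, 78, 81, 78]
  L0: [40, 83, 6, 59, 78, 81, 78]
  L1: h(40,83)=(40*31+83)%997=326 h(6,59)=(6*31+59)%997=245 h(78,81)=(78*31+81)%997=505 h(78,78)=(78*31+78)%997=502 -> [326, 245, 505, 502]
  L2: h(326,245)=(326*31+245)%997=381 h(505,502)=(505*31+502)%997=205 -> [381, 205]
  L3: h(381,205)=(381*31+205)%997=52 -> [52]
  root = 52 == target 52  ** MATCH **
Candidate B: set leaf[0] = 94 -> leaves = [94, 83, 6, 59, 46, 81, 78]
  L0: [94, 83, 6, 59, 46, 81, 78]
  L1: h(94,83)=(94*31+83)%997=6 h(6,59)=(6*31+59)%997=245 h(46,81)=(46*31+81)%997=510 h(78,78)=(78*31+78)%997=502 -> [6, 245, 510, 502]
  L2: h(6,245)=(6*31+245)%997=431 h(510,502)=(510*31+502)%997=360 -> [431, 360]
  L3: h(431,360)=(431*31+360)%997=760 -> [760]
  root = 760 != target 52
Candidate C: set leaf[1] = 64 -> leaves = [40, 64, 6, 59, 46, 81, 78]
  L0: [40, 64, 6, 59, 46, 81, 78]
  L1: h(40,64)=(40*31+64)%997=307 h(6,59)=(6*31+59)%997=245 h(46,81)=(46*31+81)%997=510 h(78,78)=(78*31+78)%997=502 -> [307, 245, 510, 502]
  L2: h(307,245)=(307*31+245)%997=789 h(510,502)=(510*31+502)%997=360 -> [789, 360]
  L3: h(789,360)=(789*31+360)%997=891 -> [891]
  root = 891 != target 52
Candidate D: set leaf[6] = 65 -> leaves = [40, 83, 6, 59, 46, 81, 65]
  L0: [40, 83, 6, 59, 46, 81, 65]
  L1: h(40,83)=(40*31+83)%997=326 h(6,59)=(6*31+59)%997=245 h(46,81)=(46*31+81)%997=510 h(65,65)=(65*31+65)%997=86 -> [326, 245, 510, 86]
  L2: h(326,245)=(326*31+245)%997=381 h(510,86)=(510*31+86)%997=941 -> [381, 941]
  L3: h(381,941)=(381*31+941)%997=788 -> [788]
  root = 788 != target 52
Candidate A produces the target root.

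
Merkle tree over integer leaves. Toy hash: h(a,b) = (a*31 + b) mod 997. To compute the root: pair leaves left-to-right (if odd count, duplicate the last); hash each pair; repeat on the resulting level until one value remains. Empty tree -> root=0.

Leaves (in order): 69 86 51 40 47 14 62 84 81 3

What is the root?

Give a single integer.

L0: [69, 86, 51, 40, 47, 14, 62, 84, 81, 3]
L1: h(69,86)=(69*31+86)%997=231 h(51,40)=(51*31+40)%997=624 h(47,14)=(47*31+14)%997=474 h(62,84)=(62*31+84)%997=12 h(81,3)=(81*31+3)%997=520 -> [231, 624, 474, 12, 520]
L2: h(231,624)=(231*31+624)%997=806 h(474,12)=(474*31+12)%997=748 h(520,520)=(520*31+520)%997=688 -> [806, 748, 688]
L3: h(806,748)=(806*31+748)%997=809 h(688,688)=(688*31+688)%997=82 -> [809, 82]
L4: h(809,82)=(809*31+82)%997=236 -> [236]

Answer: 236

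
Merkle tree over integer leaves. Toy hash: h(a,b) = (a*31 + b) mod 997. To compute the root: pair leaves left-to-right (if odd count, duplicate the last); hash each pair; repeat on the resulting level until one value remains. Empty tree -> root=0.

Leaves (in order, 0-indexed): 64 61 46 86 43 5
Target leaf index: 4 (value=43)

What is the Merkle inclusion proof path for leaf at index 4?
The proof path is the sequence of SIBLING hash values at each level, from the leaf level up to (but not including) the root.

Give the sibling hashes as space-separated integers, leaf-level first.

L0 (leaves): [64, 61, 46, 86, 43, 5], target index=4
L1: h(64,61)=(64*31+61)%997=51 [pair 0] h(46,86)=(46*31+86)%997=515 [pair 1] h(43,5)=(43*31+5)%997=341 [pair 2] -> [51, 515, 341]
  Sibling for proof at L0: 5
L2: h(51,515)=(51*31+515)%997=102 [pair 0] h(341,341)=(341*31+341)%997=942 [pair 1] -> [102, 942]
  Sibling for proof at L1: 341
L3: h(102,942)=(102*31+942)%997=116 [pair 0] -> [116]
  Sibling for proof at L2: 102
Root: 116
Proof path (sibling hashes from leaf to root): [5, 341, 102]

Answer: 5 341 102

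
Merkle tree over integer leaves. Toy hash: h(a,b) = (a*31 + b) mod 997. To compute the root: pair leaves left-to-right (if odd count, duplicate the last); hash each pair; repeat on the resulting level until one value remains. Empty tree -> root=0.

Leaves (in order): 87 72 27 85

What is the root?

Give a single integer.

L0: [87, 72, 27, 85]
L1: h(87,72)=(87*31+72)%997=775 h(27,85)=(27*31+85)%997=922 -> [775, 922]
L2: h(775,922)=(775*31+922)%997=22 -> [22]

Answer: 22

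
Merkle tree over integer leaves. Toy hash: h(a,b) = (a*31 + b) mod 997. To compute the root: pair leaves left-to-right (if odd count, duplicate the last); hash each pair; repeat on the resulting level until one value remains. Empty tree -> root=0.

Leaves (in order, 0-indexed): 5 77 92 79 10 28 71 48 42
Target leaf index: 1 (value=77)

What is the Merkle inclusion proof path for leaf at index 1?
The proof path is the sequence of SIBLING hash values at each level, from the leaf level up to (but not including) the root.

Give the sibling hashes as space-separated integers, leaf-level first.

Answer: 5 937 763 396

Derivation:
L0 (leaves): [5, 77, 92, 79, 10, 28, 71, 48, 42], target index=1
L1: h(5,77)=(5*31+77)%997=232 [pair 0] h(92,79)=(92*31+79)%997=937 [pair 1] h(10,28)=(10*31+28)%997=338 [pair 2] h(71,48)=(71*31+48)%997=255 [pair 3] h(42,42)=(42*31+42)%997=347 [pair 4] -> [232, 937, 338, 255, 347]
  Sibling for proof at L0: 5
L2: h(232,937)=(232*31+937)%997=153 [pair 0] h(338,255)=(338*31+255)%997=763 [pair 1] h(347,347)=(347*31+347)%997=137 [pair 2] -> [153, 763, 137]
  Sibling for proof at L1: 937
L3: h(153,763)=(153*31+763)%997=521 [pair 0] h(137,137)=(137*31+137)%997=396 [pair 1] -> [521, 396]
  Sibling for proof at L2: 763
L4: h(521,396)=(521*31+396)%997=595 [pair 0] -> [595]
  Sibling for proof at L3: 396
Root: 595
Proof path (sibling hashes from leaf to root): [5, 937, 763, 396]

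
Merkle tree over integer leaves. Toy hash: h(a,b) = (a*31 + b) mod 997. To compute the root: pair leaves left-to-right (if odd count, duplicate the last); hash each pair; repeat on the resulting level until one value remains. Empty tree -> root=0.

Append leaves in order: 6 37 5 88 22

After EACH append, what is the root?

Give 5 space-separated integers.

After append 6 (leaves=[6]):
  L0: [6]
  root=6
After append 37 (leaves=[6, 37]):
  L0: [6, 37]
  L1: h(6,37)=(6*31+37)%997=223 -> [223]
  root=223
After append 5 (leaves=[6, 37, 5]):
  L0: [6, 37, 5]
  L1: h(6,37)=(6*31+37)%997=223 h(5,5)=(5*31+5)%997=160 -> [223, 160]
  L2: h(223,160)=(223*31+160)%997=94 -> [94]
  root=94
After append 88 (leaves=[6, 37, 5, 88]):
  L0: [6, 37, 5, 88]
  L1: h(6,37)=(6*31+37)%997=223 h(5,88)=(5*31+88)%997=243 -> [223, 243]
  L2: h(223,243)=(223*31+243)%997=177 -> [177]
  root=177
After append 22 (leaves=[6, 37, 5, 88, 22]):
  L0: [6, 37, 5, 88, 22]
  L1: h(6,37)=(6*31+37)%997=223 h(5,88)=(5*31+88)%997=243 h(22,22)=(22*31+22)%997=704 -> [223, 243, 704]
  L2: h(223,243)=(223*31+243)%997=177 h(704,704)=(704*31+704)%997=594 -> [177, 594]
  L3: h(177,594)=(177*31+594)%997=99 -> [99]
  root=99

Answer: 6 223 94 177 99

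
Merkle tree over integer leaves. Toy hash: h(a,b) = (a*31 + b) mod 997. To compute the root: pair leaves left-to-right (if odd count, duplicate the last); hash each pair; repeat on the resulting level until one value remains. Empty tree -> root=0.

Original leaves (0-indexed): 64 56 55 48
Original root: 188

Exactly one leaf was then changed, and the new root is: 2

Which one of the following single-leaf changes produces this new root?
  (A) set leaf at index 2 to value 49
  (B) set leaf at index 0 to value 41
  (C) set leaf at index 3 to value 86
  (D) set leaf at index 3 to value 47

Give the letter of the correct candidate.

Answer: A

Derivation:
Original leaves: [64, 56, 55, 48]
Target new root: 2
Try each candidate change and compute the resulting root:
Candidate A: set leaf[2] = 49 -> leaves = [64, 56, 49, 48]
  L0: [64, 56, 49, 48]
  L1: h(64,56)=(64*31+56)%997=46 h(49,48)=(49*31+48)%997=570 -> [46, 570]
  L2: h(46,570)=(46*31+570)%997=2 -> [2]
  root = 2 == target 2  ** MATCH **
Candidate B: set leaf[0] = 41 -> leaves = [41, 56, 55, 48]
  L0: [41, 56, 55, 48]
  L1: h(41,56)=(41*31+56)%997=330 h(55,48)=(55*31+48)%997=756 -> [330, 756]
  L2: h(330,756)=(330*31+756)%997=19 -> [19]
  root = 19 != target 2
Candidate C: set leaf[3] = 86 -> leaves = [64, 56, 55, 86]
  L0: [64, 56, 55, 86]
  L1: h(64,56)=(64*31+56)%997=46 h(55,86)=(55*31+86)%997=794 -> [46, 794]
  L2: h(46,794)=(46*31+794)%997=226 -> [226]
  root = 226 != target 2
Candidate D: set leaf[3] = 47 -> leaves = [64, 56, 55, 47]
  L0: [64, 56, 55, 47]
  L1: h(64,56)=(64*31+56)%997=46 h(55,47)=(55*31+47)%997=755 -> [46, 755]
  L2: h(46,755)=(46*31+755)%997=187 -> [187]
  root = 187 != target 2
Candidate A produces the target root.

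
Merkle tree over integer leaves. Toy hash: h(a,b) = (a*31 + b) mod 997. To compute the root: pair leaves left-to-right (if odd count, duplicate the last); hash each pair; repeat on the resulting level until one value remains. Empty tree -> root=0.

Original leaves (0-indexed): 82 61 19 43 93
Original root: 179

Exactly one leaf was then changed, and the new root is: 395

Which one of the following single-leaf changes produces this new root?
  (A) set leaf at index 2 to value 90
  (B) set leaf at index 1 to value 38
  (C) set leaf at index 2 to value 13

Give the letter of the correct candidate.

Answer: C

Derivation:
Original leaves: [82, 61, 19, 43, 93]
Target new root: 395
Try each candidate change and compute the resulting root:
Candidate A: set leaf[2] = 90 -> leaves = [82, 61, 90, 43, 93]
  L0: [82, 61, 90, 43, 93]
  L1: h(82,61)=(82*31+61)%997=609 h(90,43)=(90*31+43)%997=839 h(93,93)=(93*31+93)%997=982 -> [609, 839, 982]
  L2: h(609,839)=(609*31+839)%997=775 h(982,982)=(982*31+982)%997=517 -> [775, 517]
  L3: h(775,517)=(775*31+517)%997=614 -> [614]
  root = 614 != target 395
Candidate B: set leaf[1] = 38 -> leaves = [82, 38, 19, 43, 93]
  L0: [82, 38, 19, 43, 93]
  L1: h(82,38)=(82*31+38)%997=586 h(19,43)=(19*31+43)%997=632 h(93,93)=(93*31+93)%997=982 -> [586, 632, 982]
  L2: h(586,632)=(586*31+632)%997=852 h(982,982)=(982*31+982)%997=517 -> [852, 517]
  L3: h(852,517)=(852*31+517)%997=10 -> [10]
  root = 10 != target 395
Candidate C: set leaf[2] = 13 -> leaves = [82, 61, 13, 43, 93]
  L0: [82, 61, 13, 43, 93]
  L1: h(82,61)=(82*31+61)%997=609 h(13,43)=(13*31+43)%997=446 h(93,93)=(93*31+93)%997=982 -> [609, 446, 982]
  L2: h(609,446)=(609*31+446)%997=382 h(982,982)=(982*31+982)%997=517 -> [382, 517]
  L3: h(382,517)=(382*31+517)%997=395 -> [395]
  root = 395 == target 395  ** MATCH **
Candidate C produces the target root.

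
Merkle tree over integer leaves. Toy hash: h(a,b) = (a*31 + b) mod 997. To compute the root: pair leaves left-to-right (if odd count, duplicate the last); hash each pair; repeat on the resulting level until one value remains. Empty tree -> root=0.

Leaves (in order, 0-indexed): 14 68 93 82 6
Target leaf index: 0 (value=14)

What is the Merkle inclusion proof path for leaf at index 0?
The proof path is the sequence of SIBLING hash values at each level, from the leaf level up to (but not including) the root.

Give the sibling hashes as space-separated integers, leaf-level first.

Answer: 68 971 162

Derivation:
L0 (leaves): [14, 68, 93, 82, 6], target index=0
L1: h(14,68)=(14*31+68)%997=502 [pair 0] h(93,82)=(93*31+82)%997=971 [pair 1] h(6,6)=(6*31+6)%997=192 [pair 2] -> [502, 971, 192]
  Sibling for proof at L0: 68
L2: h(502,971)=(502*31+971)%997=581 [pair 0] h(192,192)=(192*31+192)%997=162 [pair 1] -> [581, 162]
  Sibling for proof at L1: 971
L3: h(581,162)=(581*31+162)%997=227 [pair 0] -> [227]
  Sibling for proof at L2: 162
Root: 227
Proof path (sibling hashes from leaf to root): [68, 971, 162]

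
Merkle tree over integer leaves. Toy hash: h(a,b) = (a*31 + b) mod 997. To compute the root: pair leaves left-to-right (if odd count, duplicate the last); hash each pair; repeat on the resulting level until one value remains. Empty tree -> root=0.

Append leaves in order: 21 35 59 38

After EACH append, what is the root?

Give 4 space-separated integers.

Answer: 21 686 223 202

Derivation:
After append 21 (leaves=[21]):
  L0: [21]
  root=21
After append 35 (leaves=[21, 35]):
  L0: [21, 35]
  L1: h(21,35)=(21*31+35)%997=686 -> [686]
  root=686
After append 59 (leaves=[21, 35, 59]):
  L0: [21, 35, 59]
  L1: h(21,35)=(21*31+35)%997=686 h(59,59)=(59*31+59)%997=891 -> [686, 891]
  L2: h(686,891)=(686*31+891)%997=223 -> [223]
  root=223
After append 38 (leaves=[21, 35, 59, 38]):
  L0: [21, 35, 59, 38]
  L1: h(21,35)=(21*31+35)%997=686 h(59,38)=(59*31+38)%997=870 -> [686, 870]
  L2: h(686,870)=(686*31+870)%997=202 -> [202]
  root=202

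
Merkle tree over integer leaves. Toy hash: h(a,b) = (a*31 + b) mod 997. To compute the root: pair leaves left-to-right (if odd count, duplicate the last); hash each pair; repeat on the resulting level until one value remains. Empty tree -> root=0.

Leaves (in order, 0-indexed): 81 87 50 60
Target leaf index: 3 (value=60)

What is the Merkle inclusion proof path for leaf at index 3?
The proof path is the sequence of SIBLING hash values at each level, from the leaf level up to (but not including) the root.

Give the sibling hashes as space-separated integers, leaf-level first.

Answer: 50 604

Derivation:
L0 (leaves): [81, 87, 50, 60], target index=3
L1: h(81,87)=(81*31+87)%997=604 [pair 0] h(50,60)=(50*31+60)%997=613 [pair 1] -> [604, 613]
  Sibling for proof at L0: 50
L2: h(604,613)=(604*31+613)%997=394 [pair 0] -> [394]
  Sibling for proof at L1: 604
Root: 394
Proof path (sibling hashes from leaf to root): [50, 604]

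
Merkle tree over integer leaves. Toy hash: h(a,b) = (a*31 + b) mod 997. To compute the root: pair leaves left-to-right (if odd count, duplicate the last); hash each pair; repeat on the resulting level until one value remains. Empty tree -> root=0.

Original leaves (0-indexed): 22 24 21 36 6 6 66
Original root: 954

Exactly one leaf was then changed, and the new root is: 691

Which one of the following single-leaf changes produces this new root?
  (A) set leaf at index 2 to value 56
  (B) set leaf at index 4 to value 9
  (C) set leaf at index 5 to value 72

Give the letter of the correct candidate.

Original leaves: [22, 24, 21, 36, 6, 6, 66]
Target new root: 691
Try each candidate change and compute the resulting root:
Candidate A: set leaf[2] = 56 -> leaves = [22, 24, 56, 36, 6, 6, 66]
  L0: [22, 24, 56, 36, 6, 6, 66]
  L1: h(22,24)=(22*31+24)%997=706 h(56,36)=(56*31+36)%997=775 h(6,6)=(6*31+6)%997=192 h(66,66)=(66*31+66)%997=118 -> [706, 775, 192, 118]
  L2: h(706,775)=(706*31+775)%997=727 h(192,118)=(192*31+118)%997=88 -> [727, 88]
  L3: h(727,88)=(727*31+88)%997=691 -> [691]
  root = 691 == target 691  ** MATCH **
Candidate B: set leaf[4] = 9 -> leaves = [22, 24, 21, 36, 9, 6, 66]
  L0: [22, 24, 21, 36, 9, 6, 66]
  L1: h(22,24)=(22*31+24)%997=706 h(21,36)=(21*31+36)%997=687 h(9,6)=(9*31+6)%997=285 h(66,66)=(66*31+66)%997=118 -> [706, 687, 285, 118]
  L2: h(706,687)=(706*31+687)%997=639 h(285,118)=(285*31+118)%997=977 -> [639, 977]
  L3: h(639,977)=(639*31+977)%997=846 -> [846]
  root = 846 != target 691
Candidate C: set leaf[5] = 72 -> leaves = [22, 24, 21, 36, 6, 72, 66]
  L0: [22, 24, 21, 36, 6, 72, 66]
  L1: h(22,24)=(22*31+24)%997=706 h(21,36)=(21*31+36)%997=687 h(6,72)=(6*31+72)%997=258 h(66,66)=(66*31+66)%997=118 -> [706, 687, 258, 118]
  L2: h(706,687)=(706*31+687)%997=639 h(258,118)=(258*31+118)%997=140 -> [639, 140]
  L3: h(639,140)=(639*31+140)%997=9 -> [9]
  root = 9 != target 691
Candidate A produces the target root.

Answer: A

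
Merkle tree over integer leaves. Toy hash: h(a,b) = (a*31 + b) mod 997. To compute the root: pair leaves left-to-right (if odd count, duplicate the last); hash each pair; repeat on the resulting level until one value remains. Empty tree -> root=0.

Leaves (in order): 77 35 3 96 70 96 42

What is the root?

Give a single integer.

Answer: 227

Derivation:
L0: [77, 35, 3, 96, 70, 96, 42]
L1: h(77,35)=(77*31+35)%997=428 h(3,96)=(3*31+96)%997=189 h(70,96)=(70*31+96)%997=272 h(42,42)=(42*31+42)%997=347 -> [428, 189, 272, 347]
L2: h(428,189)=(428*31+189)%997=496 h(272,347)=(272*31+347)%997=803 -> [496, 803]
L3: h(496,803)=(496*31+803)%997=227 -> [227]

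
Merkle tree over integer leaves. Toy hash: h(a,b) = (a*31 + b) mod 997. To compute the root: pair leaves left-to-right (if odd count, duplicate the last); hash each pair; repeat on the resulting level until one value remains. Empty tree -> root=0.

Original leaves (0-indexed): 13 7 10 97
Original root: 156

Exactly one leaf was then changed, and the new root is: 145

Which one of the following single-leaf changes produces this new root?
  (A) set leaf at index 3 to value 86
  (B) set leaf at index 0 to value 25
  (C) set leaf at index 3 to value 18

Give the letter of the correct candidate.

Answer: A

Derivation:
Original leaves: [13, 7, 10, 97]
Target new root: 145
Try each candidate change and compute the resulting root:
Candidate A: set leaf[3] = 86 -> leaves = [13, 7, 10, 86]
  L0: [13, 7, 10, 86]
  L1: h(13,7)=(13*31+7)%997=410 h(10,86)=(10*31+86)%997=396 -> [410, 396]
  L2: h(410,396)=(410*31+396)%997=145 -> [145]
  root = 145 == target 145  ** MATCH **
Candidate B: set leaf[0] = 25 -> leaves = [25, 7, 10, 97]
  L0: [25, 7, 10, 97]
  L1: h(25,7)=(25*31+7)%997=782 h(10,97)=(10*31+97)%997=407 -> [782, 407]
  L2: h(782,407)=(782*31+407)%997=721 -> [721]
  root = 721 != target 145
Candidate C: set leaf[3] = 18 -> leaves = [13, 7, 10, 18]
  L0: [13, 7, 10, 18]
  L1: h(13,7)=(13*31+7)%997=410 h(10,18)=(10*31+18)%997=328 -> [410, 328]
  L2: h(410,328)=(410*31+328)%997=77 -> [77]
  root = 77 != target 145
Candidate A produces the target root.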